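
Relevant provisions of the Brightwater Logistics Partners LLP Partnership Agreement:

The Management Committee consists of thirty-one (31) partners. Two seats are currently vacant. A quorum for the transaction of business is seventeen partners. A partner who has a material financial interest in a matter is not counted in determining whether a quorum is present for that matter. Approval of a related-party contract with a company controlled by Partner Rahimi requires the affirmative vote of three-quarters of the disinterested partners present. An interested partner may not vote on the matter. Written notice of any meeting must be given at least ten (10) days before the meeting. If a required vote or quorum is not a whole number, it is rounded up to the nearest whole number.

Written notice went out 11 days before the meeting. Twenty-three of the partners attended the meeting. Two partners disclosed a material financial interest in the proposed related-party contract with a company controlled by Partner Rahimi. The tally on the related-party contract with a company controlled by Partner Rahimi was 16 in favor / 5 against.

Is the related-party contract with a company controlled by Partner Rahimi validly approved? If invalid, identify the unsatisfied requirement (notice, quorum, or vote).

Notice: 11 days given; 10 required (11 ≥ 10). Satisfied.
Quorum: 23 present, but the 2 interested partners do not count, leaving 21. Quorum is 17. Satisfied.
Vote: the related-party contract with a company controlled by Partner Rahimi requires three-fourths of the disinterested partners present (23 − 2 = 21). 3/4 of 21 = 15.75, rounded up to 16, so 16 affirmative votes are needed; 16 voted in favor. Satisfied.

Valid — all requirements satisfied.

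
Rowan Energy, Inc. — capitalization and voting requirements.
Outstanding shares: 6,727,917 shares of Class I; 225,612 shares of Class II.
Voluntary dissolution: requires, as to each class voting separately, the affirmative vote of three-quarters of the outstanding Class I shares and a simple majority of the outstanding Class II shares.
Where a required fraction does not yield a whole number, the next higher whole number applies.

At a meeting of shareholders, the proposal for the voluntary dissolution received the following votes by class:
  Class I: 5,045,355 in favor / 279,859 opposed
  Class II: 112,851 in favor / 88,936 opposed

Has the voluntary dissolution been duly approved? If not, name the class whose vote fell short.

Not approved — the Class I shares did not give the required vote.

Class I: 3/4 of 6727917 = 5045937.75, rounded up to 5045938; 5,045,938 required, 5,045,355 in favor — not approved.
Class II: a majority of 225612 is 112807; 112,807 required, 112,851 in favor — approved.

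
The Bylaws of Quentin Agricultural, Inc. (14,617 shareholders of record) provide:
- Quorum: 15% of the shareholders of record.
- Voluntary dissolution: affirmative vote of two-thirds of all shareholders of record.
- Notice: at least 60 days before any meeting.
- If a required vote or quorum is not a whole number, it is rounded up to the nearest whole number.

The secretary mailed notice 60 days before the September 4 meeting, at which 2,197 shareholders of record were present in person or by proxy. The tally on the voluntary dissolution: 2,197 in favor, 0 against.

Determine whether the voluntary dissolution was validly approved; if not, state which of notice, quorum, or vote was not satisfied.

Notice: 60 days given; 60 required. Satisfied.
Quorum: 15% of 14,617 = 2,192.55, rounded up to 2,193; 2,197 present. Satisfied.
Vote: requires two-thirds of all shareholders of record (14,617); 2/3 of 14617 = 9744.67, rounded up to 9745, so 9,745 needed; 2,197 in favor. Not satisfied.

Invalid — vote requirement not satisfied.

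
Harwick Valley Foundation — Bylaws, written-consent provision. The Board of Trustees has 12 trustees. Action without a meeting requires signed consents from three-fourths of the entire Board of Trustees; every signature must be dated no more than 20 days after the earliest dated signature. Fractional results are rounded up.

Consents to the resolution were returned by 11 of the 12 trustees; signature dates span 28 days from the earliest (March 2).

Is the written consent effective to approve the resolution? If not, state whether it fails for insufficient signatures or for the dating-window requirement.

Not effective — dating-window requirement not satisfied.

Signatures required: three-fourths of 12 — 3/4 of 12 = 9, so 9 needed; 11 signed. Sufficient.
Dating window: the latest signature is 28 days after the earliest; the limit is 20 days. Outside the window.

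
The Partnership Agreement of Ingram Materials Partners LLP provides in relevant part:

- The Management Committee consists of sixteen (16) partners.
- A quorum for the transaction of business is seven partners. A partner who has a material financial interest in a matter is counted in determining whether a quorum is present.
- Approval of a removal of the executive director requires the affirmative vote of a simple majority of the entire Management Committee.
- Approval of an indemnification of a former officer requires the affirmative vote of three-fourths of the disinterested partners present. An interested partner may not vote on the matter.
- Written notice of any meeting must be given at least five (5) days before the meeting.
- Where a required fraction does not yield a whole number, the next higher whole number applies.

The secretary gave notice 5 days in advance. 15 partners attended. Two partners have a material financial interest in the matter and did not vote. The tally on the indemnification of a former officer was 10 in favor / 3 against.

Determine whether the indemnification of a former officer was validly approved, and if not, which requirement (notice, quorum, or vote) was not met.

Valid — all requirements satisfied.

Notice: 5 days given; 5 required (5 ≥ 5). Satisfied.
Quorum: 15 present (interested partners count toward quorum); quorum is 7. Satisfied.
Vote: the indemnification of a former officer requires three-fourths of the disinterested partners present (15 − 2 = 13). 3/4 of 13 = 9.75, rounded up to 10, so 10 affirmative votes are needed; 10 voted in favor. Satisfied.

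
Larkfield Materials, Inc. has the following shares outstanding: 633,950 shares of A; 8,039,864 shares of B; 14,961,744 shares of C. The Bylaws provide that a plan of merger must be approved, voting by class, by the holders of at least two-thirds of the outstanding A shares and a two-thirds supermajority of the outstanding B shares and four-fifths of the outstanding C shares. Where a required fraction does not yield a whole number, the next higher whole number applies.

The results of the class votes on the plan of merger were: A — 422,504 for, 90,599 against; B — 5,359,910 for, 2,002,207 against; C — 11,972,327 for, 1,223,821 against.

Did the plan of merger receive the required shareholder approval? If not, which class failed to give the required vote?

A: 2/3 of 633950 = 422633.33, rounded up to 422634; 422,634 required, 422,504 in favor — not approved.
B: 2/3 of 8039864 = 5359909.33, rounded up to 5359910; 5,359,910 required, 5,359,910 in favor — approved.
C: 4/5 of 14961744 = 11969395.20, rounded up to 11969396; 11,969,396 required, 11,972,327 in favor — approved.

Not approved — the A shares did not give the required vote.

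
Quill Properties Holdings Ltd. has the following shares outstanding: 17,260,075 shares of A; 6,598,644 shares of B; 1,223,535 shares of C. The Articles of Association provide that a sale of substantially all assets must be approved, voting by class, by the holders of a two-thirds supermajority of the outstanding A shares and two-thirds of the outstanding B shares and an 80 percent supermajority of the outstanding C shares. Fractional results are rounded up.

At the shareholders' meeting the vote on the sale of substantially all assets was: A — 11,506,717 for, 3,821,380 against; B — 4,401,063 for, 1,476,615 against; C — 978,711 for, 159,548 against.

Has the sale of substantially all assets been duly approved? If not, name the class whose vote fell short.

Not approved — the C shares did not give the required vote.

A: 2/3 of 17260075 = 11506716.67, rounded up to 11506717; 11,506,717 required, 11,506,717 in favor — approved.
B: 2/3 of 6598644 = 4399096; 4,399,096 required, 4,401,063 in favor — approved.
C: 4/5 of 1223535 = 978828; 978,828 required, 978,711 in favor — not approved.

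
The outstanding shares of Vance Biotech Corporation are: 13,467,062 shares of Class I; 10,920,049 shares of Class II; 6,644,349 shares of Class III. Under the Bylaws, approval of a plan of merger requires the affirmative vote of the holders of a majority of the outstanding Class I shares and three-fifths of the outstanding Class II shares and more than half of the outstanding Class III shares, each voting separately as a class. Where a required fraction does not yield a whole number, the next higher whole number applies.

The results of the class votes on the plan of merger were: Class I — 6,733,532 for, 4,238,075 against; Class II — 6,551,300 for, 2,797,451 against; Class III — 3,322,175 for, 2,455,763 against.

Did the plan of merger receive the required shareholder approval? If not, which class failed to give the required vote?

Class I: a majority of 13467062 is 6733532; 6,733,532 required, 6,733,532 in favor — approved.
Class II: 3/5 of 10920049 = 6552029.40, rounded up to 6552030; 6,552,030 required, 6,551,300 in favor — not approved.
Class III: a majority of 6644349 is 3322175; 3,322,175 required, 3,322,175 in favor — approved.

Not approved — the Class II shares did not give the required vote.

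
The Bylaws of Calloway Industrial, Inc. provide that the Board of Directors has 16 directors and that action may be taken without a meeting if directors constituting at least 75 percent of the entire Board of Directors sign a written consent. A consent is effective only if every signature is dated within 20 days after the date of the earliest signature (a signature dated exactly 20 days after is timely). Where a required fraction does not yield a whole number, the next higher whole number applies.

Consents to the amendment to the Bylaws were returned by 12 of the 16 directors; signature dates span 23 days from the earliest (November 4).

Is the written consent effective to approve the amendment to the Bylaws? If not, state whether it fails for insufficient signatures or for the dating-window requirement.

Signatures required: at least 75 percent of 16 — 3/4 of 16 = 12, so 12 needed; 12 signed. Sufficient.
Dating window: the latest signature is 23 days after the earliest; the limit is 20 days. Outside the window.

Not effective — dating-window requirement not satisfied.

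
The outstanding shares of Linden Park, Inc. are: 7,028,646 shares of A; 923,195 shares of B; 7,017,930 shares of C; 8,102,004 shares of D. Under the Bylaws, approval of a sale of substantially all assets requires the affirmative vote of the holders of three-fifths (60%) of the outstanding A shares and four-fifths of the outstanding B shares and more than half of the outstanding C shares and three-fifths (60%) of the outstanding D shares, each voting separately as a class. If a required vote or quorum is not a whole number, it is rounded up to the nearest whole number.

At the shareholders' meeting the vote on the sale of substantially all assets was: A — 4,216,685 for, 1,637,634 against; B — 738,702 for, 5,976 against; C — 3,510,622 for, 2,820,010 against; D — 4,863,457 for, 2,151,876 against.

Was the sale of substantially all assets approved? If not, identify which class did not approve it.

Not approved — the A shares did not give the required vote.

A: 3/5 of 7028646 = 4217187.60, rounded up to 4217188; 4,217,188 required, 4,216,685 in favor — not approved.
B: 4/5 of 923195 = 738556; 738,556 required, 738,702 in favor — approved.
C: a majority of 7017930 is 3508966; 3,508,966 required, 3,510,622 in favor — approved.
D: 3/5 of 8102004 = 4861202.40, rounded up to 4861203; 4,861,203 required, 4,863,457 in favor — approved.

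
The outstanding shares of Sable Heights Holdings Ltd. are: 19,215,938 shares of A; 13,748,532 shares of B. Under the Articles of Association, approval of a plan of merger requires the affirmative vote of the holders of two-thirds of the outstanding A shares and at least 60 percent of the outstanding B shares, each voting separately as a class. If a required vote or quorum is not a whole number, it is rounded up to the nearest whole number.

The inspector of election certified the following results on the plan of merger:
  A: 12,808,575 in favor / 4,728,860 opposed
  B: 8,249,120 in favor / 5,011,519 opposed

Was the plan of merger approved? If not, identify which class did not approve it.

A: 2/3 of 19215938 = 12810625.33, rounded up to 12810626; 12,810,626 required, 12,808,575 in favor — not approved.
B: 3/5 of 13748532 = 8249119.20, rounded up to 8249120; 8,249,120 required, 8,249,120 in favor — approved.

Not approved — the A shares did not give the required vote.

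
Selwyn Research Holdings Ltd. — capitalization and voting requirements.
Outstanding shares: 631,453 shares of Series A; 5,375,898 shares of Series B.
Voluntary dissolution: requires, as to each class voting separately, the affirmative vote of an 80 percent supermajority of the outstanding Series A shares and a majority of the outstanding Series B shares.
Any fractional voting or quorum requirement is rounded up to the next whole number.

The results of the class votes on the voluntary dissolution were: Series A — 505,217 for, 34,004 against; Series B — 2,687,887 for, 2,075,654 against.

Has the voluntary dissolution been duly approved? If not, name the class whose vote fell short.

Not approved — the Series B shares did not give the required vote.

Series A: 4/5 of 631453 = 505162.40, rounded up to 505163; 505,163 required, 505,217 in favor — approved.
Series B: a majority of 5375898 is 2687950; 2,687,950 required, 2,687,887 in favor — not approved.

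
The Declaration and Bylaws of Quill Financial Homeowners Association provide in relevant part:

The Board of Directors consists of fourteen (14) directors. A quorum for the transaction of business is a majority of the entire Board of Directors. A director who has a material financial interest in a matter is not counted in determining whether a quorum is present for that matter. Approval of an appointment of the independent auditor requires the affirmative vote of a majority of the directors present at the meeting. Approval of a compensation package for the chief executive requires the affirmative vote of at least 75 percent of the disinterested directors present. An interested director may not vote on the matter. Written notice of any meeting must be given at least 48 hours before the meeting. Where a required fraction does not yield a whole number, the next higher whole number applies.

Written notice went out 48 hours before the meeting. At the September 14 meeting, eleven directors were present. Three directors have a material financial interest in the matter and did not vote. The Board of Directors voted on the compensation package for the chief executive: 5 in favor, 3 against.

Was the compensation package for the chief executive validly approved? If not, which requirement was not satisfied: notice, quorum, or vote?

Notice: 48 hours given; 48 required (48 ≥ 48). Satisfied.
Quorum: 11 present, but the 3 interested directors do not count, leaving 8. Quorum is 8. Satisfied.
Vote: the compensation package for the chief executive requires three-fourths of the disinterested directors present (11 − 3 = 8). 3/4 of 8 = 6, so 6 affirmative votes are needed; 5 voted in favor. Not satisfied.

Invalid — vote requirement not satisfied.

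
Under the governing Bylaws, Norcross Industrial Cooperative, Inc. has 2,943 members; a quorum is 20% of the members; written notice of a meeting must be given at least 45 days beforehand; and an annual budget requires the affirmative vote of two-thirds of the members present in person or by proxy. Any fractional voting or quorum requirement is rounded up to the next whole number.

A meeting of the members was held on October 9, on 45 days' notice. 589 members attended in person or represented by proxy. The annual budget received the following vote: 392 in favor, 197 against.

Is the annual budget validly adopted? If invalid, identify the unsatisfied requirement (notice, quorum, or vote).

Notice: 45 days given; 45 required. Satisfied.
Quorum: 20% of 2,943 = 588.60, rounded up to 589; 589 present. Satisfied.
Vote: requires two-thirds of those present (589); 2/3 of 589 = 392.67, rounded up to 393, so 393 needed; 392 in favor. Not satisfied.

Invalid — vote requirement not satisfied.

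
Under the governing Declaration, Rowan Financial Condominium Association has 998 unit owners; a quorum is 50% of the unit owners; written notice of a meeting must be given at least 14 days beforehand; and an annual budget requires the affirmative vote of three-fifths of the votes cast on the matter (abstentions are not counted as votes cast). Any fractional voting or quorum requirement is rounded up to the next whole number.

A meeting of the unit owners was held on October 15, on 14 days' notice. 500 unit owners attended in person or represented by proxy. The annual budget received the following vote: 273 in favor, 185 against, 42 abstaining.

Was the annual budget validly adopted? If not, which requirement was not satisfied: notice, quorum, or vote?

Invalid — vote requirement not satisfied.

Notice: 14 days given; 14 required. Satisfied.
Quorum: 50% of 998 = 499; 500 present. Satisfied.
Vote: requires three-fifths of the votes cast (500 − 42 abstaining = 458); 3/5 of 458 = 274.80, rounded up to 275, so 275 needed; 273 in favor. Not satisfied.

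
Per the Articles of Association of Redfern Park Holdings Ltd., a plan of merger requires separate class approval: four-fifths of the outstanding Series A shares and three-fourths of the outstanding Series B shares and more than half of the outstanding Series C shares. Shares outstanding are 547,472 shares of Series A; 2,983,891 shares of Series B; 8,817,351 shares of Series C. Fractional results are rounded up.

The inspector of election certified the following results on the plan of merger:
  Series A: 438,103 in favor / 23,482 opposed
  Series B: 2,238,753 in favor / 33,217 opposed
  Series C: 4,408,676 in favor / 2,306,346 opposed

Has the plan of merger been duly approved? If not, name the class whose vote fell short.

Series A: 4/5 of 547472 = 437977.60, rounded up to 437978; 437,978 required, 438,103 in favor — approved.
Series B: 3/4 of 2983891 = 2237918.25, rounded up to 2237919; 2,237,919 required, 2,238,753 in favor — approved.
Series C: a majority of 8817351 is 4408676; 4,408,676 required, 4,408,676 in favor — approved.

Approved — every class gave the required vote.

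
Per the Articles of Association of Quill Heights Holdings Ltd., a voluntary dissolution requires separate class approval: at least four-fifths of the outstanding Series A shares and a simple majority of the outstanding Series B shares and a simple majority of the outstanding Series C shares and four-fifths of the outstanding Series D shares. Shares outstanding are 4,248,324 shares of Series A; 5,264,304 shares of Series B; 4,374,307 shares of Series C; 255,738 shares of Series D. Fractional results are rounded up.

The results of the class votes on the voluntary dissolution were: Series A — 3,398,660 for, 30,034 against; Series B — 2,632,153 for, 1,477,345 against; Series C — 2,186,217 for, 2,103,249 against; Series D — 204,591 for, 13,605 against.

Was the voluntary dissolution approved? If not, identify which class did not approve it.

Not approved — the Series C shares did not give the required vote.

Series A: 4/5 of 4248324 = 3398659.20, rounded up to 3398660; 3,398,660 required, 3,398,660 in favor — approved.
Series B: a majority of 5264304 is 2632153; 2,632,153 required, 2,632,153 in favor — approved.
Series C: a majority of 4374307 is 2187154; 2,187,154 required, 2,186,217 in favor — not approved.
Series D: 4/5 of 255738 = 204590.40, rounded up to 204591; 204,591 required, 204,591 in favor — approved.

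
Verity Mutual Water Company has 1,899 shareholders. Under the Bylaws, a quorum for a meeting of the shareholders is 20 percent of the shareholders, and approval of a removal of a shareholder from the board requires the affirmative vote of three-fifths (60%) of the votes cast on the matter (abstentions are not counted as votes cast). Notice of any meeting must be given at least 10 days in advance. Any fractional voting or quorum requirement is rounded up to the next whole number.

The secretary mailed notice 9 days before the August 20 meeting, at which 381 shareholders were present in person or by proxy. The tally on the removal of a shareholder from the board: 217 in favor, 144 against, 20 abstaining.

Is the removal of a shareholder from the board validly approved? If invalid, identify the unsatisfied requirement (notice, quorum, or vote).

Invalid — notice requirement not satisfied.

Notice: 9 days given; 10 required. Not satisfied.
Quorum: 20% of 1,899 = 379.80, rounded up to 380; 381 present. Satisfied.
Vote: requires three-fifths of the votes cast (381 − 20 abstaining = 361); 3/5 of 361 = 216.60, rounded up to 217, so 217 needed; 217 in favor. Satisfied.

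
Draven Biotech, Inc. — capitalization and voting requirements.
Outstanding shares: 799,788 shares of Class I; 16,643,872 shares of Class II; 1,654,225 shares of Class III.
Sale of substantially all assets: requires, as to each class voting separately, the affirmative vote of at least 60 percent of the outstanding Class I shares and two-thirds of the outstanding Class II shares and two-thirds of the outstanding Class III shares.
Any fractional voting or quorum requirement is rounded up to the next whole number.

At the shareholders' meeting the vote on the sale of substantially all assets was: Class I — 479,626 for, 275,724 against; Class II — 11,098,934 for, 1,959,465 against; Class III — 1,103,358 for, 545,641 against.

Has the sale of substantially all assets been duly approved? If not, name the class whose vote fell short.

Class I: 3/5 of 799788 = 479872.80, rounded up to 479873; 479,873 required, 479,626 in favor — not approved.
Class II: 2/3 of 16643872 = 11095914.67, rounded up to 11095915; 11,095,915 required, 11,098,934 in favor — approved.
Class III: 2/3 of 1654225 = 1102816.67, rounded up to 1102817; 1,102,817 required, 1,103,358 in favor — approved.

Not approved — the Class I shares did not give the required vote.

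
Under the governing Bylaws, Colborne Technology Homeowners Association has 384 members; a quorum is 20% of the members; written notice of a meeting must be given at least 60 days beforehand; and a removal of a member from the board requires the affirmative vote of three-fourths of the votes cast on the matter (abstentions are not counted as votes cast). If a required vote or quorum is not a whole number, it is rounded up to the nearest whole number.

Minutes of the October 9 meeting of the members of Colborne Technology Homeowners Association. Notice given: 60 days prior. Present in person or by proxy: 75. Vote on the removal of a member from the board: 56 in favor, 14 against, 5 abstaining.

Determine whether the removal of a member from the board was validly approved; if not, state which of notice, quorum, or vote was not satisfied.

Notice: 60 days given; 60 required. Satisfied.
Quorum: 20% of 384 = 76.80, rounded up to 77; 75 present. Not satisfied.
Vote: requires three-fourths of the votes cast (75 − 5 abstaining = 70); 3/4 of 70 = 52.50, rounded up to 53, so 53 needed; 56 in favor. Satisfied.

Invalid — quorum requirement not satisfied.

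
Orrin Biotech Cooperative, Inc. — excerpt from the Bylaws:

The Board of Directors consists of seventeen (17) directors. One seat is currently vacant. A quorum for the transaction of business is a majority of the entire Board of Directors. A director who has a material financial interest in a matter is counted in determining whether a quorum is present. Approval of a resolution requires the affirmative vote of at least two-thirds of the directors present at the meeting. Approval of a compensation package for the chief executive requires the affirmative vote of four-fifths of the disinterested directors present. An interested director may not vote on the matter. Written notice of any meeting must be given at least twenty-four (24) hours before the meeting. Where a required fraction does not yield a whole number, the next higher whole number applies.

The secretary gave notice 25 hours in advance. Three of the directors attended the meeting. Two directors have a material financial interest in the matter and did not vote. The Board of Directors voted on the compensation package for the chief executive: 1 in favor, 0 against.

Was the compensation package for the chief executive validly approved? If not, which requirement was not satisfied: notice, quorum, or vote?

Notice: 25 hours given; 24 required (25 ≥ 24). Satisfied.
Quorum: 3 present (interested directors count toward quorum); quorum is 9. Not satisfied.
Vote: the compensation package for the chief executive requires four-fifths of the disinterested directors present (3 − 2 = 1). 4/5 of 1 = 0.80, rounded up to 1, so 1 affirmative vote is needed; 1 voted in favor. Satisfied. (Moot — without a quorum no business can be validly transacted.)

Invalid — quorum requirement not satisfied.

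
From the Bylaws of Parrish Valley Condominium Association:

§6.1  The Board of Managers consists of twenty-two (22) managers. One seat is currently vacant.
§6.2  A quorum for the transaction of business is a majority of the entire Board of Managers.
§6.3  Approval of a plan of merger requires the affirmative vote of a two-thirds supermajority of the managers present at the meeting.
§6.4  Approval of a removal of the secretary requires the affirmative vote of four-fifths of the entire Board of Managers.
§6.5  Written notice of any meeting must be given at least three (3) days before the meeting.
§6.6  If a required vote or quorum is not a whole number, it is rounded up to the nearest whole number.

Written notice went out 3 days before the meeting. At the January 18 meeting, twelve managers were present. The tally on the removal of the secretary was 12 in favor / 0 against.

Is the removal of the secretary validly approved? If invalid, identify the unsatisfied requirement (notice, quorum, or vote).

Notice: 3 days given; 3 required (3 ≥ 3). Satisfied.
Quorum: 12 present; quorum is 12. Satisfied.
Vote: the removal of the secretary requires four-fifths of the entire Board of Managers (22). 4/5 of 22 = 17.60, rounded up to 18, so 18 affirmative votes are needed; 12 voted in favor. Not satisfied.

Invalid — vote requirement not satisfied.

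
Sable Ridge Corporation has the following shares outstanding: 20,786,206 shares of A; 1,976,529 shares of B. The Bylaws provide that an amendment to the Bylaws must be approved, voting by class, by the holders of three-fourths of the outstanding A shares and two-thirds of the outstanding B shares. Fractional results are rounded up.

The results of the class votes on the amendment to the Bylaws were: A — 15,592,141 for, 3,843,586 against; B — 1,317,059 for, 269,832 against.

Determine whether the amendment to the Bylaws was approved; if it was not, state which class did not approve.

A: 3/4 of 20786206 = 15589654.50, rounded up to 15589655; 15,589,655 required, 15,592,141 in favor — approved.
B: 2/3 of 1976529 = 1317686; 1,317,686 required, 1,317,059 in favor — not approved.

Not approved — the B shares did not give the required vote.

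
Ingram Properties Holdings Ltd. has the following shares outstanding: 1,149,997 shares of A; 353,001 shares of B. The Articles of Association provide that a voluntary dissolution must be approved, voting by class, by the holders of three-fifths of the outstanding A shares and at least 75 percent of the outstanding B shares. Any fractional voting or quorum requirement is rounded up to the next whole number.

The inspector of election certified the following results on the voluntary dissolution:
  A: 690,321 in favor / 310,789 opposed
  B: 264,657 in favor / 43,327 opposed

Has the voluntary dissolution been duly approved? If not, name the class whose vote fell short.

Not approved — the B shares did not give the required vote.

A: 3/5 of 1149997 = 689998.20, rounded up to 689999; 689,999 required, 690,321 in favor — approved.
B: 3/4 of 353001 = 264750.75, rounded up to 264751; 264,751 required, 264,657 in favor — not approved.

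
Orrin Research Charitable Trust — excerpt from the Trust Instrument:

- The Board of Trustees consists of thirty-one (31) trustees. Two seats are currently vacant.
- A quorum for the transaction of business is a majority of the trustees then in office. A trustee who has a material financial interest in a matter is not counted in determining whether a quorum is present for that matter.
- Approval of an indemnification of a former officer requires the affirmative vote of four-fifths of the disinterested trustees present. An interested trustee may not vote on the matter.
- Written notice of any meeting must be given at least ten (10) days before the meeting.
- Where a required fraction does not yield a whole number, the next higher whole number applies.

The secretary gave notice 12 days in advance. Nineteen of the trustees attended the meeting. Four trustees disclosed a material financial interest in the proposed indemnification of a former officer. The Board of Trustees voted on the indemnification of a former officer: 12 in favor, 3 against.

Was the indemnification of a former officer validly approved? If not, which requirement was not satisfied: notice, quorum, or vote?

Notice: 12 days given; 10 required (12 ≥ 10). Satisfied.
Quorum: 19 present, but the 4 interested trustees do not count, leaving 15. Quorum is 15. Satisfied.
Vote: the indemnification of a former officer requires four-fifths of the disinterested trustees present (19 − 4 = 15). 4/5 of 15 = 12, so 12 affirmative votes are needed; 12 voted in favor. Satisfied.

Valid — all requirements satisfied.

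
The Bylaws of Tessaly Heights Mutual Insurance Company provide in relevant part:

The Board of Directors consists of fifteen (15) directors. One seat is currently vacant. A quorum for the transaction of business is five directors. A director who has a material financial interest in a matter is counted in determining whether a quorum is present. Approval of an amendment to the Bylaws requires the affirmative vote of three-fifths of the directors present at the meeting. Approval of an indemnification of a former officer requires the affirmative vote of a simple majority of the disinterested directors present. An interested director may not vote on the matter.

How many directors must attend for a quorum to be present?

5

The quorum is fixed at 5.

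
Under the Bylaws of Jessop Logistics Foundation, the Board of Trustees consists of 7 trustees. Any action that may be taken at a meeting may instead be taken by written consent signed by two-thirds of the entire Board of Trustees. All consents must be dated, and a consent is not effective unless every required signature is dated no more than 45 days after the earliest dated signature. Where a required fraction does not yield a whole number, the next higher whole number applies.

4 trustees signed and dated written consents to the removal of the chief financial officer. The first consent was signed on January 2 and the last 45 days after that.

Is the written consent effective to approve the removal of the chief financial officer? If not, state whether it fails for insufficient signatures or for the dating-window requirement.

Signatures required: two-thirds of 7 — 2/3 of 7 = 4.67, rounded up to 5, so 5 needed; 4 signed. Insufficient.
Dating window: the latest signature is 45 days after the earliest; the limit is 45 days. Within the window.

Not effective — insufficient signatures.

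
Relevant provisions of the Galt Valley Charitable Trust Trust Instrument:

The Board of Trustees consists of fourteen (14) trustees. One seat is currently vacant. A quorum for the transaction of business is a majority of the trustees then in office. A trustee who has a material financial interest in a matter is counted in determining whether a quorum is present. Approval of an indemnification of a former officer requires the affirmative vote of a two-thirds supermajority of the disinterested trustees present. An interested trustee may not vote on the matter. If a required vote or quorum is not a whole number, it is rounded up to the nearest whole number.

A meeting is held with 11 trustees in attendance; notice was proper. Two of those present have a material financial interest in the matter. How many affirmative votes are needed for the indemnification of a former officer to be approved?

The indemnification of a former officer requires two-thirds of the disinterested trustees present (11 − 2 = 9).
2/3 of 9 = 6.

6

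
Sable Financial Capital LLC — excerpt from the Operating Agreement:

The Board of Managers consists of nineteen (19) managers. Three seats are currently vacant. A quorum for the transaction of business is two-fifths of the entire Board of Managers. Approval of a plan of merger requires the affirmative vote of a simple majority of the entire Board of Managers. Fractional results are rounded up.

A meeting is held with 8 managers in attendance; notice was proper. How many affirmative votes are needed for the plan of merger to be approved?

10

The plan of merger requires a majority of the entire Board of Managers (19).
A majority of 19 is 10.
(Only 8 can vote, so the plan of merger cannot pass at this meeting, but the required vote is still 10.)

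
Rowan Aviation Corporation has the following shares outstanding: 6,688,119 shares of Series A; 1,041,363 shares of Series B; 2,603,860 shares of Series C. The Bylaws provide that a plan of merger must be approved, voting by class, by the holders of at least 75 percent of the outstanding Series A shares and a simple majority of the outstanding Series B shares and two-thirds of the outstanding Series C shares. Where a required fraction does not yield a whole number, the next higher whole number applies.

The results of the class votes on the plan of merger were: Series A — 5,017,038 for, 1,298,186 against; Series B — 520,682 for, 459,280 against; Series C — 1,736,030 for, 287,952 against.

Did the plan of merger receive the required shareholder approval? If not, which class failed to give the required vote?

Series A: 3/4 of 6688119 = 5016089.25, rounded up to 5016090; 5,016,090 required, 5,017,038 in favor — approved.
Series B: a majority of 1041363 is 520682; 520,682 required, 520,682 in favor — approved.
Series C: 2/3 of 2603860 = 1735906.67, rounded up to 1735907; 1,735,907 required, 1,736,030 in favor — approved.

Approved — every class gave the required vote.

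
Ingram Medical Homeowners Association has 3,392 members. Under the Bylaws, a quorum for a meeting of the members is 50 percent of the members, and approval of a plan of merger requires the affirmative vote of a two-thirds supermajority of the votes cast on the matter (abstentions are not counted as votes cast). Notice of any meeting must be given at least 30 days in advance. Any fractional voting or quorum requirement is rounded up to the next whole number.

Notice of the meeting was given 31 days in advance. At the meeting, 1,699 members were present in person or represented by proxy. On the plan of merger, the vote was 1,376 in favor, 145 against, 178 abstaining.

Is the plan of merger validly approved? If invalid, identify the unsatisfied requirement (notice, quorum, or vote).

Valid — all requirements satisfied.

Notice: 31 days given; 30 required. Satisfied.
Quorum: 50% of 3,392 = 1,696; 1,699 present. Satisfied.
Vote: requires two-thirds of the votes cast (1,699 − 178 abstaining = 1,521); 2/3 of 1521 = 1014, so 1,014 needed; 1,376 in favor. Satisfied.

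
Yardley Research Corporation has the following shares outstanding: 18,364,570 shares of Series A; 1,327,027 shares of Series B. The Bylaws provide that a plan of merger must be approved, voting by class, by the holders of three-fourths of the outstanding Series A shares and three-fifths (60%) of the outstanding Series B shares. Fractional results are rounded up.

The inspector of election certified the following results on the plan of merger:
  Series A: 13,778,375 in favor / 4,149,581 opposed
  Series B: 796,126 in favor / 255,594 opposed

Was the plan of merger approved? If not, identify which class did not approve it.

Series A: 3/4 of 18364570 = 13773427.50, rounded up to 13773428; 13,773,428 required, 13,778,375 in favor — approved.
Series B: 3/5 of 1327027 = 796216.20, rounded up to 796217; 796,217 required, 796,126 in favor — not approved.

Not approved — the Series B shares did not give the required vote.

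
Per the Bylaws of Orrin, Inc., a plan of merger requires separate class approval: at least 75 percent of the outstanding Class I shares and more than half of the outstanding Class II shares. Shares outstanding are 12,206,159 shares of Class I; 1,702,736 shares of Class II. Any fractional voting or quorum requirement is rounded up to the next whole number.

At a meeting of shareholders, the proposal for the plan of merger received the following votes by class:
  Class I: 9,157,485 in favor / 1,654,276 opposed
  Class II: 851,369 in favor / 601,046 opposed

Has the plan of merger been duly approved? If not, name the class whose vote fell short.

Approved — every class gave the required vote.

Class I: 3/4 of 12206159 = 9154619.25, rounded up to 9154620; 9,154,620 required, 9,157,485 in favor — approved.
Class II: a majority of 1702736 is 851369; 851,369 required, 851,369 in favor — approved.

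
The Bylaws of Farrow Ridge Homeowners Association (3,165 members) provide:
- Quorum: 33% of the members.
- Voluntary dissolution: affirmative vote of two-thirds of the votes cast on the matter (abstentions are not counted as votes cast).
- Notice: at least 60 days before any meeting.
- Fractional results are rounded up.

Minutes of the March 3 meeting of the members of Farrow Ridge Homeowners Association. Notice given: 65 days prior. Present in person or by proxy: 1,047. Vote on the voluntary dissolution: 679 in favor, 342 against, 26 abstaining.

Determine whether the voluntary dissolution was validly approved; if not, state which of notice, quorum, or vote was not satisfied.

Notice: 65 days given; 60 required. Satisfied.
Quorum: 33% of 3,165 = 1,044.45, rounded up to 1,045; 1,047 present. Satisfied.
Vote: requires two-thirds of the votes cast (1,047 − 26 abstaining = 1,021); 2/3 of 1021 = 680.67, rounded up to 681, so 681 needed; 679 in favor. Not satisfied.

Invalid — vote requirement not satisfied.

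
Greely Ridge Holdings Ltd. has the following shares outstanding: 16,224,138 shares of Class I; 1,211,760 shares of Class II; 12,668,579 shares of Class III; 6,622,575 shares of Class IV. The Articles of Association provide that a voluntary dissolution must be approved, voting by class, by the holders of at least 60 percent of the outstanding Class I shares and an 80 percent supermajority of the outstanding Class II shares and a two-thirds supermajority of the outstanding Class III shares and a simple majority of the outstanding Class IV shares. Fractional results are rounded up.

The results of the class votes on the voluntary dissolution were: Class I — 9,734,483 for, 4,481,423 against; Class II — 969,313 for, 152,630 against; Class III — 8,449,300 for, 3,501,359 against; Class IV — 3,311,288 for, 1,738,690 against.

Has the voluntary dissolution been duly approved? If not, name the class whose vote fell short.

Not approved — the Class II shares did not give the required vote.

Class I: 3/5 of 16224138 = 9734482.80, rounded up to 9734483; 9,734,483 required, 9,734,483 in favor — approved.
Class II: 4/5 of 1211760 = 969408; 969,408 required, 969,313 in favor — not approved.
Class III: 2/3 of 12668579 = 8445719.33, rounded up to 8445720; 8,445,720 required, 8,449,300 in favor — approved.
Class IV: a majority of 6622575 is 3311288; 3,311,288 required, 3,311,288 in favor — approved.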